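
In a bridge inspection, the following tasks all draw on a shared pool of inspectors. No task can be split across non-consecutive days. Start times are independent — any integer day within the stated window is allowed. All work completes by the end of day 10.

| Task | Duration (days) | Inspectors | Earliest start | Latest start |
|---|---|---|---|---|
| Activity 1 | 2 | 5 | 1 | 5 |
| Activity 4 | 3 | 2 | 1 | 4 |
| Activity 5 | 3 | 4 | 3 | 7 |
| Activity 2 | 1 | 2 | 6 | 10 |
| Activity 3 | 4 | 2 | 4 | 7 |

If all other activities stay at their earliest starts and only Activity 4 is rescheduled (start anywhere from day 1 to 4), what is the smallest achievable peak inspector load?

Activity 4@1: d1:7  d2:7  d3:6  d4:6  d5:6  d6:4  d7:2  d8:0  d9:0  d10:0 → peak 7
Activity 4@2: d1:5  d2:7  d3:6  d4:8  d5:6  d6:4  d7:2  d8:0  d9:0  d10:0 → peak 8
Activity 4@3: d1:5  d2:5  d3:6  d4:8  d5:8  d6:4  d7:2  d8:0  d9:0  d10:0 → peak 8
Activity 4@4: d1:5  d2:5  d3:4  d4:8  d5:8  d6:6  d7:2  d8:0  d9:0  d10:0 → peak 8
Best is Activity 4@1, peak 7.

7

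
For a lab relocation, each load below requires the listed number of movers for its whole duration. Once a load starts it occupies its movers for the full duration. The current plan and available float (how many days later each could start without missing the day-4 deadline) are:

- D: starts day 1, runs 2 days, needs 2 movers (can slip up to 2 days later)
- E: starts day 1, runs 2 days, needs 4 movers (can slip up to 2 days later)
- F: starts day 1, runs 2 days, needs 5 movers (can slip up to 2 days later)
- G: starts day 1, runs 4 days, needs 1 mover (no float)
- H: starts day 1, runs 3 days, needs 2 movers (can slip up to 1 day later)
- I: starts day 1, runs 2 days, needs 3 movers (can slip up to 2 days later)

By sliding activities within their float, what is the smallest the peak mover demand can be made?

Early-start (D@1, E@1, F@1, G@1, H@1, I@1) gives peak 17: d1:17  d2:17  d3:3  d4:1.
Shift E→3, I→3.
Schedule D@1, E@3, F@1, G@1, H@1, I@3: d1:10  d2:10  d3:10  d4:8 — peak 10.
Total mover-days = 38 over 4 days ⇒ peak ≥ ⌈38/4⌉ = 10, so 10 is optimal.

10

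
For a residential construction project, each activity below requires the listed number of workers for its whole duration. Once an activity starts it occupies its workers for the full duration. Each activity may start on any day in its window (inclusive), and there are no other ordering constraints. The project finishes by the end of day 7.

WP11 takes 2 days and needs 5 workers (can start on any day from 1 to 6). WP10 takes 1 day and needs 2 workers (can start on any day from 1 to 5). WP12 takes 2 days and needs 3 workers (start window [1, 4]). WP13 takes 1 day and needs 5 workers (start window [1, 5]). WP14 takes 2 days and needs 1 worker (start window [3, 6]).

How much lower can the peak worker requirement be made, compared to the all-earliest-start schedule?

10

Early-start peak: d1:15  d2:8  d3:1  d4:1  d5:0  d6:0  d7:0 ⇒ 15.
Leveled (WP11@1, WP10@3, WP12@3, WP13@5, WP14@6): d1:5  d2:5  d3:5  d4:3  d5:5  d6:1  d7:1 ⇒ 5.
Reduction 15 − 5 = 10.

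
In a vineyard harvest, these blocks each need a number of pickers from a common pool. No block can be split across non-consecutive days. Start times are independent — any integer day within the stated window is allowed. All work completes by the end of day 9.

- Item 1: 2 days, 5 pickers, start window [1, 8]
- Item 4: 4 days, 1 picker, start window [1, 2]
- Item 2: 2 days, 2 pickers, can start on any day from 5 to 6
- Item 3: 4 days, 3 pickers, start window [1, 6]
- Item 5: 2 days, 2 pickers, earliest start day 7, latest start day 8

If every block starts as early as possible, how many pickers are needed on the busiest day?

9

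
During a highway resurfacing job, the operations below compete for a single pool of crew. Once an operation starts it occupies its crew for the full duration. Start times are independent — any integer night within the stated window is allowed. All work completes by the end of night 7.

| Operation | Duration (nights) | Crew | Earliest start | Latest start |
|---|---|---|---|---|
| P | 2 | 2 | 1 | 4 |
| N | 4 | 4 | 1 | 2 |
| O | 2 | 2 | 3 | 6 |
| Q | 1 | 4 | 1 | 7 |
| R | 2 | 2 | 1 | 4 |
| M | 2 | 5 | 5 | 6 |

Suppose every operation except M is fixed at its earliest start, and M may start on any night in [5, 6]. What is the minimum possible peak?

12

M@5: n1:12  n2:8  n3:6  n4:6  n5:5  n6:5  n7:0 → peak 12
M@6: n1:12  n2:8  n3:6  n4:6  n5:0  n6:5  n7:5 → peak 12
Best is M@5, peak 12.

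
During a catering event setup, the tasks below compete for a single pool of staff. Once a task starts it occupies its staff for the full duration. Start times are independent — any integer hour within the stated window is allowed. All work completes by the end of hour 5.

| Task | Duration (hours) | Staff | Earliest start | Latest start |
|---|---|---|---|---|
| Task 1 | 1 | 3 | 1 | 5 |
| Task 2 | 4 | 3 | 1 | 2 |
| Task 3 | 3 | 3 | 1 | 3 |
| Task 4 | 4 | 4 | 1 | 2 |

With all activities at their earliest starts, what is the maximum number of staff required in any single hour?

13

Early-start schedule: Task 1@1, Task 2@1, Task 3@1, Task 4@1.
Load per hour: hour 1: 13, hour 2: 10, hour 3: 10, hour 4: 7, hour 5: 0.
Peak is 13.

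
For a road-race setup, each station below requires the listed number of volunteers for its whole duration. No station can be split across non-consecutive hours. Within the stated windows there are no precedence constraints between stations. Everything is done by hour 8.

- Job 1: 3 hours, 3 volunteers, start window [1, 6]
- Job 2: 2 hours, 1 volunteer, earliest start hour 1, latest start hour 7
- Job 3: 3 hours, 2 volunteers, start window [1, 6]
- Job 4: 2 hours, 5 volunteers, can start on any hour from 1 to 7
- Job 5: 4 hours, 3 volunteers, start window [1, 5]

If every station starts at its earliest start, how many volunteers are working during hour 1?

At early start, hour 1 has: Job 1, Job 2, Job 3, Job 4, Job 5.
Demand: 3 + 1 + 2 + 5 + 3 = 14.

14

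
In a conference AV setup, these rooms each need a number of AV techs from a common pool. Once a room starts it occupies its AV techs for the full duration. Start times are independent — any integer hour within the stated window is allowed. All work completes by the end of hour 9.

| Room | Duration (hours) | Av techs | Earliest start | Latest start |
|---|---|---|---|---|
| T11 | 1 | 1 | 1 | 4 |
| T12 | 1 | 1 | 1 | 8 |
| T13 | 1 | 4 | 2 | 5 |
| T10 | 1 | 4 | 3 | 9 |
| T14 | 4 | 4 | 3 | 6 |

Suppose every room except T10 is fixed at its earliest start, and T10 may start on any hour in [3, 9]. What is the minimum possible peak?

4

T10@3: h1:2  h2:4  h3:8  h4:4  h5:4  h6:4  h7:0  h8:0  h9:0 → peak 8
T10@4: h1:2  h2:4  h3:4  h4:8  h5:4  h6:4  h7:0  h8:0  h9:0 → peak 8
T10@5: h1:2  h2:4  h3:4  h4:4  h5:8  h6:4  h7:0  h8:0  h9:0 → peak 8
T10@6: h1:2  h2:4  h3:4  h4:4  h5:4  h6:8  h7:0  h8:0  h9:0 → peak 8
T10@7: h1:2  h2:4  h3:4  h4:4  h5:4  h6:4  h7:4  h8:0  h9:0 → peak 4
T10@8: h1:2  h2:4  h3:4  h4:4  h5:4  h6:4  h7:0  h8:4  h9:0 → peak 4
T10@9: h1:2  h2:4  h3:4  h4:4  h5:4  h6:4  h7:0  h8:0  h9:4 → peak 4
Best is T10@7, peak 4.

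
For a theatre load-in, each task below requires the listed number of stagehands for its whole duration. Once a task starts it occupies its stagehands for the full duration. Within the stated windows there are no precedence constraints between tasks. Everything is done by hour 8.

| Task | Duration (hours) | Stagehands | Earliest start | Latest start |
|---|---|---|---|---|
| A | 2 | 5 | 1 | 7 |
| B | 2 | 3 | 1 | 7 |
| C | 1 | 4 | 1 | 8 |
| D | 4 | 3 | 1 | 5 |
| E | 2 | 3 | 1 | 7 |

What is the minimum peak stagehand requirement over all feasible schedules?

Early-start (A@1, B@1, C@1, D@1, E@1) gives peak 18: h1:18  h2:14  h3:3  h4:3  h5:0  h6:0  h7:0  h8:0.
Shift B→3, C→7, D→3, E→5.
Schedule A@1, B@3, C@7, D@3, E@5: h1:5  h2:5  h3:6  h4:6  h5:6  h6:6  h7:4  h8:0 — peak 6.

6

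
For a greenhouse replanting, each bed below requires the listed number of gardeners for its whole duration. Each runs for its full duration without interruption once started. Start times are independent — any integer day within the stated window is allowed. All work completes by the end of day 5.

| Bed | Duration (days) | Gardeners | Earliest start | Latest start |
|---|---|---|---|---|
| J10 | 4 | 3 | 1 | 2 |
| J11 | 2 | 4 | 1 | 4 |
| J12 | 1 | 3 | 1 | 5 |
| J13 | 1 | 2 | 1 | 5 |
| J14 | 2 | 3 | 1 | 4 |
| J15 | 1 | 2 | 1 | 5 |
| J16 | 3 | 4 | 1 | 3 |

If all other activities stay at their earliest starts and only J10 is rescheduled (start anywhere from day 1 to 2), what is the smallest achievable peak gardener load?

J10@1: d1:21  d2:14  d3:7  d4:3  d5:0 → peak 21
J10@2: d1:18  d2:14  d3:7  d4:3  d5:3 → peak 18
Best is J10@2, peak 18.

18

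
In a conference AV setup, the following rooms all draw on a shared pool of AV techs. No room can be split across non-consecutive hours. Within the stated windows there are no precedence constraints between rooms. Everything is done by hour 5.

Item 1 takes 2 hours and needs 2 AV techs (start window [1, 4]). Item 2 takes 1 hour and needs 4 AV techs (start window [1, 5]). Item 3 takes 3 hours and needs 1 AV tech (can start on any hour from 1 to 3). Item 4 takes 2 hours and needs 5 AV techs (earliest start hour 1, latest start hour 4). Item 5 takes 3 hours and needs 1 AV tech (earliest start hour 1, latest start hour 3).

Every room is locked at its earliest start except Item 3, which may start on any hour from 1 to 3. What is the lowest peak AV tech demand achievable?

12

Item 3@1: h1:13  h2:9  h3:2  h4:0  h5:0 → peak 13
Item 3@2: h1:12  h2:9  h3:2  h4:1  h5:0 → peak 12
Item 3@3: h1:12  h2:8  h3:2  h4:1  h5:1 → peak 12
Best is Item 3@2, peak 12.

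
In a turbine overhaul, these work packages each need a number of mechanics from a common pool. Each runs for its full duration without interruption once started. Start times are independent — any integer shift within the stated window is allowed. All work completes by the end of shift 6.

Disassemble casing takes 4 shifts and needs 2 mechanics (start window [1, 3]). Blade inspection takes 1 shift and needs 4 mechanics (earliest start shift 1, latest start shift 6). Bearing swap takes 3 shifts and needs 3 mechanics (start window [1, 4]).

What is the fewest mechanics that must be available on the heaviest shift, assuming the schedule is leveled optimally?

Early-start (Disassemble casing@1, Blade inspection@1, Bearing swap@1) gives peak 9: s1:9  s2:5  s3:5  s4:2  s5:0  s6:0.
Shift Blade inspection→5.
Schedule Disassemble casing@1, Blade inspection@5, Bearing swap@1: s1:5  s2:5  s3:5  s4:2  s5:4  s6:0 — peak 5.

5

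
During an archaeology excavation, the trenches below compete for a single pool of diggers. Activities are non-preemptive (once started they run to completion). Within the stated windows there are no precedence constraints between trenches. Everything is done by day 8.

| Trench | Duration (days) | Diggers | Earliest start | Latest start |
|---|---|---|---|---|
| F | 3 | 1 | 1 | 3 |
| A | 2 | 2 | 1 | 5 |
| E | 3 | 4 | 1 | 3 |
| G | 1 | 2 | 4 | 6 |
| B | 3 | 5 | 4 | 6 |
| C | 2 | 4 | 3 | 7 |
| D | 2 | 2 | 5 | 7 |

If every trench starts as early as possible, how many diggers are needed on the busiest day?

Early-start schedule: F@1, A@1, E@1, G@4, B@4, C@3, D@5.
Load per day: day 1: 7, day 2: 7, day 3: 9, day 4: 11, day 5: 7, day 6: 7, day 7: 0, day 8: 0.
Peak is 11.

11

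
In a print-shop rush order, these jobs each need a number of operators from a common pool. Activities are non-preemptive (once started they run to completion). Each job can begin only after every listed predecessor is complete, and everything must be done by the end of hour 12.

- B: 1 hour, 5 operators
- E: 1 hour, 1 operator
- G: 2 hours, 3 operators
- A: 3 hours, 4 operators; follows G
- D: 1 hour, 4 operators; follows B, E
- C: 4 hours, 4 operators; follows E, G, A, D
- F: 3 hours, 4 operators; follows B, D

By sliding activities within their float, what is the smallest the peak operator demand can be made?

7

Early-start (B@1, E@1, G@1, A@3, D@2, C@6, F@3) gives peak 9: h1:9  h2:7  h3:8  h4:8  h5:8  h6:4  h7:4  h8:4  h9:4  h10:0  h11:0  h12:0.
Shift G→2, A→6, C→9.
Schedule B@1, E@1, G@2, A@6, D@2, C@9, F@3: h1:6  h2:7  h3:7  h4:4  h5:4  h6:4  h7:4  h8:4  h9:4  h10:4  h11:4  h12:4 — peak 7.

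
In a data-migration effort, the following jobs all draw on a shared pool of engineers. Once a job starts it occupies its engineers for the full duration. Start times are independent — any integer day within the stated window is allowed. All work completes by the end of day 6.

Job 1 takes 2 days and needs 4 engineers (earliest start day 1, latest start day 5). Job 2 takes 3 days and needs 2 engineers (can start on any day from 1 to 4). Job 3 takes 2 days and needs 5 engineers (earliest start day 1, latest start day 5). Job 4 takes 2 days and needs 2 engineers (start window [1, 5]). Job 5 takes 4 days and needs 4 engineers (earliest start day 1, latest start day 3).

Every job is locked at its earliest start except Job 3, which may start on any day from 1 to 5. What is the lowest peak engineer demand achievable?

Job 3@1: d1:17  d2:17  d3:6  d4:4  d5:0  d6:0 → peak 17
Job 3@2: d1:12  d2:17  d3:11  d4:4  d5:0  d6:0 → peak 17
Job 3@3: d1:12  d2:12  d3:11  d4:9  d5:0  d6:0 → peak 12
Job 3@4: d1:12  d2:12  d3:6  d4:9  d5:5  d6:0 → peak 12
Job 3@5: d1:12  d2:12  d3:6  d4:4  d5:5  d6:5 → peak 12
Best is Job 3@3, peak 12.

12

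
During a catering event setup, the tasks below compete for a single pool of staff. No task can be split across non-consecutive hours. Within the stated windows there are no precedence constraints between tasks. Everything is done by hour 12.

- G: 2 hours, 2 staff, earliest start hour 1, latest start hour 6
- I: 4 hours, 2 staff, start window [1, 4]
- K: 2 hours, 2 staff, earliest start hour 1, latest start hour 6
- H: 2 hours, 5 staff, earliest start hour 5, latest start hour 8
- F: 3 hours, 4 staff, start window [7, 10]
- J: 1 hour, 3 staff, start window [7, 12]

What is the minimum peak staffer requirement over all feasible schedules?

Early-start (G@1, I@1, K@1, H@5, F@7, J@7) gives peak 7: h1:6  h2:6  h3:2  h4:2  h5:5  h6:5  h7:7  h8:4  h9:4  h10:0  h11:0  h12:0.
Shift K→3, J→10.
Schedule G@1, I@1, K@3, H@5, F@7, J@10: h1:4  h2:4  h3:4  h4:4  h5:5  h6:5  h7:4  h8:4  h9:4  h10:3  h11:0  h12:0 — peak 5.

5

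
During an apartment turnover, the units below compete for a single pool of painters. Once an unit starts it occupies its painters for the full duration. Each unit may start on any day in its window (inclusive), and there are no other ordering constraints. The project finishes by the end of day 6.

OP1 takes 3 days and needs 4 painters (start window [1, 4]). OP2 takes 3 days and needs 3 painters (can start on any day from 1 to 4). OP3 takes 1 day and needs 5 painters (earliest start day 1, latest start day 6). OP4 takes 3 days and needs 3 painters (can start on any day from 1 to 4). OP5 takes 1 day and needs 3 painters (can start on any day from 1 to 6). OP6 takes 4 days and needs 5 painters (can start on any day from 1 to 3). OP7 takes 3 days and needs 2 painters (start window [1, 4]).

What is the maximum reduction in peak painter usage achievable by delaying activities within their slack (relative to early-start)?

14

Early-start peak: d1:25  d2:17  d3:17  d4:5  d5:0  d6:0 ⇒ 25.
Leveled (OP1@1, OP2@4, OP3@1, OP4@4, OP5@2, OP6@3, OP7@1): d1:11  d2:9  d3:11  d4:11  d5:11  d6:11 ⇒ 11.
Reduction 25 − 11 = 14.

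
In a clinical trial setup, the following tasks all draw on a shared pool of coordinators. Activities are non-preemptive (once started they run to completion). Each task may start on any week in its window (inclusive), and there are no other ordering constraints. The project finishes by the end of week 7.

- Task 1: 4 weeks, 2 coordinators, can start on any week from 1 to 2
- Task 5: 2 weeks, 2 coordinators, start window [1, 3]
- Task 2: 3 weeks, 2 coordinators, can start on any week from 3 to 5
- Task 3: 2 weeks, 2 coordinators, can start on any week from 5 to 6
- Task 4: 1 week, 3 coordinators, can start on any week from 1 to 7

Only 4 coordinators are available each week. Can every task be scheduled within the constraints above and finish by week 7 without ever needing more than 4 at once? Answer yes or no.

yes

Schedule Task 1@1, Task 5@1, Task 2@3, Task 3@5, Task 4@7: w1:4  w2:4  w3:4  w4:4  w5:4  w6:2  w7:3 — peak 4 ≤ 4.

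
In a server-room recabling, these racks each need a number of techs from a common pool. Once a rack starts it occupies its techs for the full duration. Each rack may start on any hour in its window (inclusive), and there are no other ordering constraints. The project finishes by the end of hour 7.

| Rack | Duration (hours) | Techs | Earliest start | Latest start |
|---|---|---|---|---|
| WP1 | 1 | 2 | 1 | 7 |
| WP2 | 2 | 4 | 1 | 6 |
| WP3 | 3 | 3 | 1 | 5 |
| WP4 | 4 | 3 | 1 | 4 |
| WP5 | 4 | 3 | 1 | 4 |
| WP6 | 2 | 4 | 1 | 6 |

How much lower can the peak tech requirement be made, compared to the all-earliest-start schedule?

10

Early-start peak: h1:19  h2:17  h3:9  h4:6  h5:0  h6:0  h7:0 ⇒ 19.
Leveled (WP1@1, WP2@1, WP3@3, WP4@1, WP5@3, WP6@6): h1:9  h2:7  h3:9  h4:9  h5:6  h6:7  h7:4 ⇒ 9.
Reduction 19 − 9 = 10.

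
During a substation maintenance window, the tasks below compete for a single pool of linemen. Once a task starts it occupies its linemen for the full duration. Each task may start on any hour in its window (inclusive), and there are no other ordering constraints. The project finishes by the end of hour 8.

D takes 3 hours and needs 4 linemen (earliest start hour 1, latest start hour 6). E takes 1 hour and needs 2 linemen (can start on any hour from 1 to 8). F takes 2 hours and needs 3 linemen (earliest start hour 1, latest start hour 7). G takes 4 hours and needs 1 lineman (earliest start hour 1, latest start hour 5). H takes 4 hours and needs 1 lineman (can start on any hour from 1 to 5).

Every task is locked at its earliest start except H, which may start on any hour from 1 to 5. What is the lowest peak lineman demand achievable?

10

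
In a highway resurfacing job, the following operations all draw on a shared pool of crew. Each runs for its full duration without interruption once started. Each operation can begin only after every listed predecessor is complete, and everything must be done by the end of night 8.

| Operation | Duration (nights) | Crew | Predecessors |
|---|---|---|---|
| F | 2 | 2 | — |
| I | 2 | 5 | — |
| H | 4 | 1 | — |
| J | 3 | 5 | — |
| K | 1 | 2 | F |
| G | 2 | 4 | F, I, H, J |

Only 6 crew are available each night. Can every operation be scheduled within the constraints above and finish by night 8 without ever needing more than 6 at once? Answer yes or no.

The minimum achievable peak is 7; 6 < 7, so no feasible schedule stays within the cap.

no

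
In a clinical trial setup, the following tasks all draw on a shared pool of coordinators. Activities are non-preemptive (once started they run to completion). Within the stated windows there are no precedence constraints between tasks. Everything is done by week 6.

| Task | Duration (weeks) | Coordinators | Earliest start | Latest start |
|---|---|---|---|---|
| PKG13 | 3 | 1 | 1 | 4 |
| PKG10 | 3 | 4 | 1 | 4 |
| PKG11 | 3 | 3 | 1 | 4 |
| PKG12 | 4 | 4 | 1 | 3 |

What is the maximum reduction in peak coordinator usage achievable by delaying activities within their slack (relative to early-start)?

4

Early-start peak: w1:12  w2:12  w3:12  w4:4  w5:0  w6:0 ⇒ 12.
Leveled (PKG13@1, PKG10@4, PKG11@1, PKG12@1): w1:8  w2:8  w3:8  w4:8  w5:4  w6:4 ⇒ 8.
Reduction 12 − 8 = 4.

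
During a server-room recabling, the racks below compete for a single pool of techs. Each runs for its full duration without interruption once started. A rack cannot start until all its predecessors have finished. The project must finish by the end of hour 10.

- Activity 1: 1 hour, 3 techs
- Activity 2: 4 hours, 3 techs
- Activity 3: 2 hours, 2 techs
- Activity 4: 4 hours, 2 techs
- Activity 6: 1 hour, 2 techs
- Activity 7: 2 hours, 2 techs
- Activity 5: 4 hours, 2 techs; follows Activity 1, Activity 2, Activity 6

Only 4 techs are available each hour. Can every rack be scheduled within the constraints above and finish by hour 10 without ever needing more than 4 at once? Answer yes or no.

Total tech-hours = 41; over 10 hours the average is 41/10 > 4, so some hour must exceed 4.

no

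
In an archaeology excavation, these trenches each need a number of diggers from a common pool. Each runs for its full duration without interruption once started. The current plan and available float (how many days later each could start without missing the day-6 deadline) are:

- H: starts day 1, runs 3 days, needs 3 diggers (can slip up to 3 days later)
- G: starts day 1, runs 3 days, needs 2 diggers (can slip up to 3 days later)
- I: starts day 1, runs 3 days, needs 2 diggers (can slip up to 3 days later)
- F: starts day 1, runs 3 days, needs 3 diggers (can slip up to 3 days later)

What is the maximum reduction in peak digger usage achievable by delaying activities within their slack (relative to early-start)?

Early-start peak: d1:10  d2:10  d3:10  d4:0  d5:0  d6:0 ⇒ 10.
Leveled (H@1, G@1, I@4, F@4): d1:5  d2:5  d3:5  d4:5  d5:5  d6:5 ⇒ 5.
Reduction 10 − 5 = 5.

5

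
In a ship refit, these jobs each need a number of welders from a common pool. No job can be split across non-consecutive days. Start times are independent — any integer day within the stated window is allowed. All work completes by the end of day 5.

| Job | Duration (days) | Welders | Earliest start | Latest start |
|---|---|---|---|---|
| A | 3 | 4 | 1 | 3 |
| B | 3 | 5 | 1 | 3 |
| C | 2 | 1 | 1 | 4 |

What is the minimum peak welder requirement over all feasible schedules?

9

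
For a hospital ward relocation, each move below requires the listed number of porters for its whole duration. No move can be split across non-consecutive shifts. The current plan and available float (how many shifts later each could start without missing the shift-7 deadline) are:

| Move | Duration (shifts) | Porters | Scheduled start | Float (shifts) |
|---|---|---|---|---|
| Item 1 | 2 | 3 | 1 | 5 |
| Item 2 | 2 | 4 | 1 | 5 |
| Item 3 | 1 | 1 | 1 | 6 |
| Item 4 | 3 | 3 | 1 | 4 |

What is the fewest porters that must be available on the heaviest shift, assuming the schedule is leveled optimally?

4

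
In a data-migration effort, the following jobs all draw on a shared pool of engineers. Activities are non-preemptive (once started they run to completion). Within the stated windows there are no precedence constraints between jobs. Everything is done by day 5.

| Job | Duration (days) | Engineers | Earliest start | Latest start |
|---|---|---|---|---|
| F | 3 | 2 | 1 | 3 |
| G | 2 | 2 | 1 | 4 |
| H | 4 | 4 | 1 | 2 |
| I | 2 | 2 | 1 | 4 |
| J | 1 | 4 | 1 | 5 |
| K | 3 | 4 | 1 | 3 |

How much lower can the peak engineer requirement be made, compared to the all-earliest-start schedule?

Early-start peak: d1:18  d2:14  d3:10  d4:4  d5:0 ⇒ 18.
Leveled (F@1, G@1, H@1, I@1, J@5, K@3): d1:10  d2:10  d3:10  d4:8  d5:8 ⇒ 10.
Reduction 18 − 10 = 8.

8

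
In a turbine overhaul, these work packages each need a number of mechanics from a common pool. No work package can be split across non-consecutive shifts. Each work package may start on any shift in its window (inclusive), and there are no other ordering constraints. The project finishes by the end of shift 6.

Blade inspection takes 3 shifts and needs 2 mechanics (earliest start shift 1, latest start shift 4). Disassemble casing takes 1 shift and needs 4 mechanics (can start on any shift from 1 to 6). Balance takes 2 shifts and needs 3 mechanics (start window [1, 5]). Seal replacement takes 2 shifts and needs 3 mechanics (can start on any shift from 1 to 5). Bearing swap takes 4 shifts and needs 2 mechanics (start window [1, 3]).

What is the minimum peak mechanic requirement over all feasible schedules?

6

Early-start (Blade inspection@1, Disassemble casing@1, Balance@1, Seal replacement@1, Bearing swap@1) gives peak 14: s1:14  s2:10  s3:4  s4:2  s5:0  s6:0.
Shift Disassemble casing→4, Seal replacement→5, Bearing swap→3.
Schedule Blade inspection@1, Disassemble casing@4, Balance@1, Seal replacement@5, Bearing swap@3: s1:5  s2:5  s3:4  s4:6  s5:5  s6:5 — peak 6.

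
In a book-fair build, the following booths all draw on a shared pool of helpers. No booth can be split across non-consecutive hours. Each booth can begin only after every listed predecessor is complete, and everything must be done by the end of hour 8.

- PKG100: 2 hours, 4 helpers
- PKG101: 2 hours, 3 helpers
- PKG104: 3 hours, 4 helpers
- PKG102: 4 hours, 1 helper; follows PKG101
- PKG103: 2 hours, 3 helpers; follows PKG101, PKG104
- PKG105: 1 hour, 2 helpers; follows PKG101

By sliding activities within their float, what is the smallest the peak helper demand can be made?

Early-start (PKG100@1, PKG101@1, PKG104@1, PKG102@3, PKG103@4, PKG105@3) gives peak 11: h1:11  h2:11  h3:7  h4:4  h5:4  h6:1  h7:0  h8:0.
Shift PKG104→3, PKG103→6.
Schedule PKG100@1, PKG101@1, PKG104@3, PKG102@3, PKG103@6, PKG105@3: h1:7  h2:7  h3:7  h4:5  h5:5  h6:4  h7:3  h8:0 — peak 7.

7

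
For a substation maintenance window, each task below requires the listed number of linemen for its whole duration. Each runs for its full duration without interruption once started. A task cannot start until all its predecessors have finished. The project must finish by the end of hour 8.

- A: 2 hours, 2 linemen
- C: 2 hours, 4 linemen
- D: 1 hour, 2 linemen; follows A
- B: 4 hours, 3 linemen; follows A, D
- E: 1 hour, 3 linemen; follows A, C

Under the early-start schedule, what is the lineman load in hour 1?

6

At early start, hour 1 has: A, C.
Demand: 2 + 4 = 6.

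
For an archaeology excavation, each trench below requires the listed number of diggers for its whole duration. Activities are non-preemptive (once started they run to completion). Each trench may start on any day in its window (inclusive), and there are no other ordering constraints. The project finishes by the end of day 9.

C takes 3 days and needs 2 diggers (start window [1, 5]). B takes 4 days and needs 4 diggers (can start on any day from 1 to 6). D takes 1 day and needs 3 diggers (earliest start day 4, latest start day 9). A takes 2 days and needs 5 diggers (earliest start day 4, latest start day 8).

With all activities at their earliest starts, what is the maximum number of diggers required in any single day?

12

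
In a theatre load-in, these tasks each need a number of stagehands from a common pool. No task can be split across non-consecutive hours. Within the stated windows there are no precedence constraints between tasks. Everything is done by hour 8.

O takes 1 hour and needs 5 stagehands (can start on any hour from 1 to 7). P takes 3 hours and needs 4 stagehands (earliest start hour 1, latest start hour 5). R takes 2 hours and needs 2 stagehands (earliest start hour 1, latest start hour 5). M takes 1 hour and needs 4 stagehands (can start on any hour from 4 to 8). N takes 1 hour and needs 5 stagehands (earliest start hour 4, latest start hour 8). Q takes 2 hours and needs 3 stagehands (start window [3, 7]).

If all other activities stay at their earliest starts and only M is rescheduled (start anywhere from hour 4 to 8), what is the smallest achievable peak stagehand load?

11

M@4: h1:11  h2:6  h3:7  h4:12  h5:0  h6:0  h7:0  h8:0 → peak 12
M@5: h1:11  h2:6  h3:7  h4:8  h5:4  h6:0  h7:0  h8:0 → peak 11
M@6: h1:11  h2:6  h3:7  h4:8  h5:0  h6:4  h7:0  h8:0 → peak 11
M@7: h1:11  h2:6  h3:7  h4:8  h5:0  h6:0  h7:4  h8:0 → peak 11
M@8: h1:11  h2:6  h3:7  h4:8  h5:0  h6:0  h7:0  h8:4 → peak 11
Best is M@5, peak 11.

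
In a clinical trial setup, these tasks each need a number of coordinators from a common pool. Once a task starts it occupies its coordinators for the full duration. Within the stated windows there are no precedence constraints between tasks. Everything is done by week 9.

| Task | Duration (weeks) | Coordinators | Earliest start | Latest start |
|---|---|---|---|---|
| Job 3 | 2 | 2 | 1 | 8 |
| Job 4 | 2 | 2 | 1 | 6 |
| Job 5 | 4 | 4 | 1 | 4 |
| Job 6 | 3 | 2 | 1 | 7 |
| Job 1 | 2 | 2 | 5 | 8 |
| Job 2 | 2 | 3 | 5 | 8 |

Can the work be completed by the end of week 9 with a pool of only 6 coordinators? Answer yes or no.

yes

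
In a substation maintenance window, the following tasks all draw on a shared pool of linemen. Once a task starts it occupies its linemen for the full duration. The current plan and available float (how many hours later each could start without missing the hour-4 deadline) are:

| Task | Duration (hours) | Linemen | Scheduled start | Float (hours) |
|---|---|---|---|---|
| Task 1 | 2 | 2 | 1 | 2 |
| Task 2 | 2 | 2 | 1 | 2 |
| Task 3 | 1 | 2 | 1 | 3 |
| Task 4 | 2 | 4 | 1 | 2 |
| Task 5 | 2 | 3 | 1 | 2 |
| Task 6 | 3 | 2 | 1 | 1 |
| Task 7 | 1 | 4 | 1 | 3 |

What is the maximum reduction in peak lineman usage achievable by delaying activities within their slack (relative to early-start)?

10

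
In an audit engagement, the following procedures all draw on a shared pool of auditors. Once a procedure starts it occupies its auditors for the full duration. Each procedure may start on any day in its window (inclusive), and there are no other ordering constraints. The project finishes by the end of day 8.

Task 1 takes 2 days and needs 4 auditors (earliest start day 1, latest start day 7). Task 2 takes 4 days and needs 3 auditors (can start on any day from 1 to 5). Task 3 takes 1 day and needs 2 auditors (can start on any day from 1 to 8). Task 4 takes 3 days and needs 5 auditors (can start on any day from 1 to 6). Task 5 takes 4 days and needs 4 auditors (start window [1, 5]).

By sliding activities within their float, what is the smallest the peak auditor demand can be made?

8

Early-start (Task 1@1, Task 2@1, Task 3@1, Task 4@1, Task 5@1) gives peak 18: d1:18  d2:16  d3:12  d4:7  d5:0  d6:0  d7:0  d8:0.
Shift Task 2→3, Task 4→6, Task 5→2.
Schedule Task 1@1, Task 2@3, Task 3@1, Task 4@6, Task 5@2: d1:6  d2:8  d3:7  d4:7  d5:7  d6:8  d7:5  d8:5 — peak 8.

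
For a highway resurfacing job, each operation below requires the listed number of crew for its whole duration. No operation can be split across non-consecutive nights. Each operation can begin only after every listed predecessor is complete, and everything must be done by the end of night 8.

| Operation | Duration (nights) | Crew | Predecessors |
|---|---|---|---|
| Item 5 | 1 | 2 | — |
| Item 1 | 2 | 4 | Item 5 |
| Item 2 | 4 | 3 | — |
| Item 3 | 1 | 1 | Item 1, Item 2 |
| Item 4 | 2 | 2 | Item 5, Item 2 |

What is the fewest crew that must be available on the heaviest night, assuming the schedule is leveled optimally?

Early-start (Item 5@1, Item 1@2, Item 2@1, Item 3@5, Item 4@5) gives peak 7: n1:5  n2:7  n3:7  n4:3  n5:3  n6:2  n7:0  n8:0.
Shift Item 1→5, Item 3→7, Item 4→7.
Schedule Item 5@1, Item 1@5, Item 2@1, Item 3@7, Item 4@7: n1:5  n2:3  n3:3  n4:3  n5:4  n6:4  n7:3  n8:2 — peak 5.

5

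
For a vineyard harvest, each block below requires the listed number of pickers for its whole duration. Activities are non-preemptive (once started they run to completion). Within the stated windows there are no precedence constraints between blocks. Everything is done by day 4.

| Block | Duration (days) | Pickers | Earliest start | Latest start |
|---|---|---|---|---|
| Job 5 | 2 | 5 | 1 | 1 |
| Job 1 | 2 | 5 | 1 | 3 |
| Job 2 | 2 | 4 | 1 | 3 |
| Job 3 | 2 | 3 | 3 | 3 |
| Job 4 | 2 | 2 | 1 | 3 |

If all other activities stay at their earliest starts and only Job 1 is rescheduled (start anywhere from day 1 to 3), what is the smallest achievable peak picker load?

11

Job 1@1: d1:16  d2:16  d3:3  d4:3 → peak 16
Job 1@2: d1:11  d2:16  d3:8  d4:3 → peak 16
Job 1@3: d1:11  d2:11  d3:8  d4:8 → peak 11
Best is Job 1@3, peak 11.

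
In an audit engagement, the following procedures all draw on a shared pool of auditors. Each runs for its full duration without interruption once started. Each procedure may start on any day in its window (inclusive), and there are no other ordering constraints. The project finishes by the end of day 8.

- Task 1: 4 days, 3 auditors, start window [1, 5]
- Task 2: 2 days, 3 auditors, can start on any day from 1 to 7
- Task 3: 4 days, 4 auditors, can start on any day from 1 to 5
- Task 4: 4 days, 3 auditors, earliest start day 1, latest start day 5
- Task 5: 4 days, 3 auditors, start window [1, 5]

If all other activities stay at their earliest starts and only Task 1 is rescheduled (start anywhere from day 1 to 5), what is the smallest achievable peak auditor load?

13

Task 1@1: d1:16  d2:16  d3:13  d4:13  d5:0  d6:0  d7:0  d8:0 → peak 16
Task 1@2: d1:13  d2:16  d3:13  d4:13  d5:3  d6:0  d7:0  d8:0 → peak 16
Task 1@3: d1:13  d2:13  d3:13  d4:13  d5:3  d6:3  d7:0  d8:0 → peak 13
Task 1@4: d1:13  d2:13  d3:10  d4:13  d5:3  d6:3  d7:3  d8:0 → peak 13
Task 1@5: d1:13  d2:13  d3:10  d4:10  d5:3  d6:3  d7:3  d8:3 → peak 13
Best is Task 1@3, peak 13.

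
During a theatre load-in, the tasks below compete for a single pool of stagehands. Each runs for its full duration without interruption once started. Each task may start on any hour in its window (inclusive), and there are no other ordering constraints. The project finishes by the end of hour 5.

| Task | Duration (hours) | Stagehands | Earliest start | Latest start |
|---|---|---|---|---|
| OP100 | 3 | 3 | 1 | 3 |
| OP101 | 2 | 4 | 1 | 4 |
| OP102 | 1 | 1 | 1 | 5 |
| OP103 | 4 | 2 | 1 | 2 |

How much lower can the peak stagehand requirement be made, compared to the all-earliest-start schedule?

Early-start peak: h1:10  h2:9  h3:5  h4:2  h5:0 ⇒ 10.
Leveled (OP100@1, OP101@4, OP102@1, OP103@1): h1:6  h2:5  h3:5  h4:6  h5:4 ⇒ 6.
Reduction 10 − 6 = 4.

4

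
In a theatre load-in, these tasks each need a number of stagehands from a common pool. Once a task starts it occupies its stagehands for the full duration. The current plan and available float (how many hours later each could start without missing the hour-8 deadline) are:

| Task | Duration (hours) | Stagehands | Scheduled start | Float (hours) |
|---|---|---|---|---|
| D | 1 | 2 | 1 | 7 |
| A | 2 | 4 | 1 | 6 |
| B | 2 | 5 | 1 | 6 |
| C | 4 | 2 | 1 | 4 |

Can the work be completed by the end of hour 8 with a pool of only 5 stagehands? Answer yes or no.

yes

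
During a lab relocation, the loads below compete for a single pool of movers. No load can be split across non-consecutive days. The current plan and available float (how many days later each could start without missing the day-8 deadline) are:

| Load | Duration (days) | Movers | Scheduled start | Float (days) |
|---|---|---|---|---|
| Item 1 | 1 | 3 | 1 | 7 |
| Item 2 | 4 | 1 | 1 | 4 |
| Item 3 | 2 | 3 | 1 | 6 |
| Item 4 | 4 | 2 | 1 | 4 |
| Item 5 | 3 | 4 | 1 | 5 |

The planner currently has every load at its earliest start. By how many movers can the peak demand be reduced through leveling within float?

8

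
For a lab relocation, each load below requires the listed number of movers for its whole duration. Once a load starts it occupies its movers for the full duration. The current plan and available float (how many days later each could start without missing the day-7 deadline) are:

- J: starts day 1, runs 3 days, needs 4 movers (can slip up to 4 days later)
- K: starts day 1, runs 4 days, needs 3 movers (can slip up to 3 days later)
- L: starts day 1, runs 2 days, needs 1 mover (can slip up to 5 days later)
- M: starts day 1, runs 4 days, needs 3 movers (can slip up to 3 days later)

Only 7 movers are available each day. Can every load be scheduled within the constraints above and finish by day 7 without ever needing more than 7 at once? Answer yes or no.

Schedule J@1, K@4, L@1, M@4: d1:5  d2:5  d3:4  d4:6  d5:6  d6:6  d7:6 — peak 6 ≤ 7.

yes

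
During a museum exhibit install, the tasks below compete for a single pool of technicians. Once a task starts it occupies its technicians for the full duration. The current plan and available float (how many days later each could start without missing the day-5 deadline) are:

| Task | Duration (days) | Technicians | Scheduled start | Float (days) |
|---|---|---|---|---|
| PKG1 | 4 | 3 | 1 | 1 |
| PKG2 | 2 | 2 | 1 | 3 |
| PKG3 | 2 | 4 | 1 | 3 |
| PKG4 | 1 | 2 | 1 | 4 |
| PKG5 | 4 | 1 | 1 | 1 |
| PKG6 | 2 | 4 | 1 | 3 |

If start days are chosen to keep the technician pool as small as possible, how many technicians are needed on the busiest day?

10

Early-start (PKG1@1, PKG2@1, PKG3@1, PKG4@1, PKG5@1, PKG6@1) gives peak 16: d1:16  d2:14  d3:4  d4:4  d5:0.
Shift PKG4→3, PKG6→3.
Schedule PKG1@1, PKG2@1, PKG3@1, PKG4@3, PKG5@1, PKG6@3: d1:10  d2:10  d3:10  d4:8  d5:0 — peak 10.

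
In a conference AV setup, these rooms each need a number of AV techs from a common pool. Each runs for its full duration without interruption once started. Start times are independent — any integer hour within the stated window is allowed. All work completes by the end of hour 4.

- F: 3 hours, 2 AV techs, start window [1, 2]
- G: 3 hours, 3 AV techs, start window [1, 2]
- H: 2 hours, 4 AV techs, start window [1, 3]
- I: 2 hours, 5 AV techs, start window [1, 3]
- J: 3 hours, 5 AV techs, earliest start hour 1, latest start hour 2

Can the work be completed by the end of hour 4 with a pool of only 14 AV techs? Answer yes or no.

The minimum achievable peak is 15; 14 < 15, so no feasible schedule stays within the cap.

no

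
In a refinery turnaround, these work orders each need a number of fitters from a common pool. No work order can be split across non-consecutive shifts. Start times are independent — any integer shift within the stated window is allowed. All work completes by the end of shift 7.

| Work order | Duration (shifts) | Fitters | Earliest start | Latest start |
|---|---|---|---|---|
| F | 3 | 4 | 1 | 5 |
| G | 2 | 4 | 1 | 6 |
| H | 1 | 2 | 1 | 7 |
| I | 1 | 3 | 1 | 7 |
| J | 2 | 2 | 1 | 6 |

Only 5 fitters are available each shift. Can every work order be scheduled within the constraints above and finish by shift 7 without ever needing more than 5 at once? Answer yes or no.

yes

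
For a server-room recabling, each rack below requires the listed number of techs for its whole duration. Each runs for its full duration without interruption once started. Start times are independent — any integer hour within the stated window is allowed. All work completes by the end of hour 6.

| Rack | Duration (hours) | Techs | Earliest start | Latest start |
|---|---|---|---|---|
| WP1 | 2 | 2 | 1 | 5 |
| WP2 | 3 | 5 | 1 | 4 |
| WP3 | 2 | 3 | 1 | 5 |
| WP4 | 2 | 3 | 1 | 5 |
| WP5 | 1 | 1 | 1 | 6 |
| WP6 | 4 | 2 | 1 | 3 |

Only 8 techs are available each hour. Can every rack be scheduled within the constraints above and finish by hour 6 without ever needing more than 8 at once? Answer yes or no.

Schedule WP1@1, WP2@1, WP3@4, WP4@4, WP5@1, WP6@3: h1:8  h2:7  h3:7  h4:8  h5:8  h6:2 — peak 8 ≤ 8.

yes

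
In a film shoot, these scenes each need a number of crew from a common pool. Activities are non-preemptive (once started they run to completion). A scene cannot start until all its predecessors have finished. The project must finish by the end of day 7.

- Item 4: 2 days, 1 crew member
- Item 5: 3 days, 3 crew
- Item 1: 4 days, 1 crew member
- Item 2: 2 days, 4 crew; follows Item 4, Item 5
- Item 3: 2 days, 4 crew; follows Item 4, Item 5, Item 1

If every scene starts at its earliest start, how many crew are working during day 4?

At early start, day 4 has: Item 1, Item 2.
Demand: 1 + 4 = 5.

5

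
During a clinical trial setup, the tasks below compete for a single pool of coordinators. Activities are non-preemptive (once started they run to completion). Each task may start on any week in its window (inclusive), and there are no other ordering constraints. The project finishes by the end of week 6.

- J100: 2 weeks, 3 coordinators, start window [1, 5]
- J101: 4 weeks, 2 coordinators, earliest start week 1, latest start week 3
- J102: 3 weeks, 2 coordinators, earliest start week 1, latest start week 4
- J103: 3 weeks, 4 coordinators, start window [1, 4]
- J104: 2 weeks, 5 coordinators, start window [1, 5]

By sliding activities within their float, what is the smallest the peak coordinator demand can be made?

Early-start (J100@1, J101@1, J102@1, J103@1, J104@1) gives peak 16: w1:16  w2:16  w3:8  w4:2  w5:0  w6:0.
Shift J101→3, J102→3, J103→3.
Schedule J100@1, J101@3, J102@3, J103@3, J104@1: w1:8  w2:8  w3:8  w4:8  w5:8  w6:2 — peak 8.

8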